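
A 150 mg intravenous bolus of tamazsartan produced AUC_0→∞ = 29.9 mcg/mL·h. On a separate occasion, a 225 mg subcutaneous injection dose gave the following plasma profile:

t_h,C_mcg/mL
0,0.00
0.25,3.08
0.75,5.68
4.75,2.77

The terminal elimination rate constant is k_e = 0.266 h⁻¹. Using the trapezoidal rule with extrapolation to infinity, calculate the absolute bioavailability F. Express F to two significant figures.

F = 0.67

Trapezoidal AUC_0→4.75 (subcutaneous injection):
  [0→0.25]: (0.00+3.08)/2 × 0.25 = 0.385
  [0.25→0.75]: (3.08+5.68)/2 × 0.5 = 2.19
  [0.75→4.75]: (5.68+2.77)/2 × 4 = 16.9
  Sum = 19.475 mcg/mL·h
Tail: C_last/k_e = 2.77/0.266 = 10.414
AUC_0→∞ (subcutaneous injection) = 19.475 + 10.414 = 29.889 mcg/mL·h
F = (AUC_ev/D_ev)/(AUC_iv/D_iv) = (29.889/225)/(29.9/150) = 0.13284/0.199333 = 0.6664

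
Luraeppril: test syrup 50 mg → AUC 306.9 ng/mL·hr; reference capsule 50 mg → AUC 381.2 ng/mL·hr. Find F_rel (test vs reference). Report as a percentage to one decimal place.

F_rel = (AUC_test/D_test) / (AUC_ref/D_ref)
      = (306.9/50) / (381.2/50)
      = 6.138 / 7.624 = 0.8051 = 80.51%

F_rel = 80.5%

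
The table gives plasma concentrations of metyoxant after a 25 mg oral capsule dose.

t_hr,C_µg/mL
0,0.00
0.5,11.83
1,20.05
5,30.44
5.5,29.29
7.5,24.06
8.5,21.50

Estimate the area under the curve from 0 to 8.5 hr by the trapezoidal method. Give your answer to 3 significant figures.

Trapezoidal AUC_0→8.5:
  [0→0.5]: (0.00+11.83)/2 × 0.5 = 2.9575
  [0.5→1]: (11.83+20.05)/2 × 0.5 = 7.97
  [1→5]: (20.05+30.44)/2 × 4 = 100.98
  [5→5.5]: (30.44+29.29)/2 × 0.5 = 14.9325
  [5.5→7.5]: (29.29+24.06)/2 × 2 = 53.35
  [7.5→8.5]: (24.06+21.50)/2 × 1 = 22.78
  Sum = 202.97 µg/mL·hr

AUC = 203 µg/mL·hr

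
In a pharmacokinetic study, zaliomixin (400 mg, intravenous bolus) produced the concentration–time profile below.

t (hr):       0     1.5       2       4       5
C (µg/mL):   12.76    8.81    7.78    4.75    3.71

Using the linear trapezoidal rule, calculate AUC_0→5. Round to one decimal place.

AUC = 37.1 µg/mL·hr

Trapezoidal AUC_0→5:
  [0→1.5]: (12.76+8.81)/2 × 1.5 = 16.1775
  [1.5→2]: (8.81+7.78)/2 × 0.5 = 4.1475
  [2→4]: (7.78+4.75)/2 × 2 = 12.53
  [4→5]: (4.75+3.71)/2 × 1 = 4.23
  Sum = 37.085 µg/mL·hr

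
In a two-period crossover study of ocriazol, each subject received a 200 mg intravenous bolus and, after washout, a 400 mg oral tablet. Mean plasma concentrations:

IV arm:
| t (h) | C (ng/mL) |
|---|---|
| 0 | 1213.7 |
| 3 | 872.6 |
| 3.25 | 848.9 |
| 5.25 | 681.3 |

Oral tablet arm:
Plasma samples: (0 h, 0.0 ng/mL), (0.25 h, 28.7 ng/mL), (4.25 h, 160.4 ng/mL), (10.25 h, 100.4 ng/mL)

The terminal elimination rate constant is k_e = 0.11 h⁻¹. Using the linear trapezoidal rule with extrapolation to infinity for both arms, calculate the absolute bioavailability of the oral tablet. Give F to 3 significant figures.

F = 0.0938

Trapezoidal AUC_0→5.25 (IV):
  [0→3]: (1213.7+872.6)/2 × 3 = 3129.45
  [3→3.25]: (872.6+848.9)/2 × 0.25 = 215.1875
  [3.25→5.25]: (848.9+681.3)/2 × 2 = 1530.2
  Sum = 4874.8375 ng/mL·h
IV tail: 681.3/0.11 = 6193.636; AUC_iv,0→∞ = 4874.8375 + 6193.636 = 11068.4735 ng/mL·h
Trapezoidal AUC_0→10.25 (oral tablet):
  [0→0.25]: (0.0+28.7)/2 × 0.25 = 3.5875
  [0.25→4.25]: (28.7+160.4)/2 × 4 = 378.2
  [4.25→10.25]: (160.4+100.4)/2 × 6 = 782.4
  Sum = 1164.1875 ng/mL·h
oral tablet tail: 100.4/0.11 = 912.727; AUC_ev,0→∞ = 1164.1875 + 912.727 = 2076.9145 ng/mL·h
F = (AUC_ev/D_ev)/(AUC_iv/D_iv) = (2076.9145/400)/(11068.4735/200) = 5.19229/55.3424 = 0.0938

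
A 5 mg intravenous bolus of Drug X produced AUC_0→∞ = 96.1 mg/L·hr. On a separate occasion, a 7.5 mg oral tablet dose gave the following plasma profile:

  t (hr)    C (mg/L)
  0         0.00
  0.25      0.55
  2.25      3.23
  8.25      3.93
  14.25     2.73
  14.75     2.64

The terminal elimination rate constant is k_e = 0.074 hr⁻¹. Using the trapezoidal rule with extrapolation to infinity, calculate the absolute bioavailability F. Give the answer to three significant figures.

Trapezoidal AUC_0→14.75 (oral tablet):
  [0→0.25]: (0.00+0.55)/2 × 0.25 = 0.06875
  [0.25→2.25]: (0.55+3.23)/2 × 2 = 3.78
  [2.25→8.25]: (3.23+3.93)/2 × 6 = 21.48
  [8.25→14.25]: (3.93+2.73)/2 × 6 = 19.98
  [14.25→14.75]: (2.73+2.64)/2 × 0.5 = 1.3425
  Sum = 46.65125 mg/L·hr
Tail: C_last/k_e = 2.64/0.074 = 35.676
AUC_0→∞ (oral tablet) = 46.65125 + 35.676 = 82.32725 mg/L·hr
F = (AUC_ev/D_ev)/(AUC_iv/D_iv) = (82.32725/7.5)/(96.1/5) = 10.977/19.22 = 0.5711

F = 0.571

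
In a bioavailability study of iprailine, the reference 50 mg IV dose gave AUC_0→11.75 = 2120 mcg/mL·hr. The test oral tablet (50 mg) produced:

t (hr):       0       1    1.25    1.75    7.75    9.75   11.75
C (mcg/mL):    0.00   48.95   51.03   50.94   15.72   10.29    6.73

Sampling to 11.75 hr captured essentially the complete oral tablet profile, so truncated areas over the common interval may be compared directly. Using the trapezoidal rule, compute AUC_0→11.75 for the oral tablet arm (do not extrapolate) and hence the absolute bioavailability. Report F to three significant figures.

Trapezoidal AUC_0→11.75 (oral tablet):
  [0→1]: (0.00+48.95)/2 × 1 = 24.475
  [1→1.25]: (48.95+51.03)/2 × 0.25 = 12.4975
  [1.25→1.75]: (51.03+50.94)/2 × 0.5 = 25.4925
  [1.75→7.75]: (50.94+15.72)/2 × 6 = 199.98
  [7.75→9.75]: (15.72+10.29)/2 × 2 = 26.01
  [9.75→11.75]: (10.29+6.73)/2 × 2 = 17.02
  Sum = 305.475 mcg/mL·hr
F = (AUC_ev/D_ev)/(AUC_iv/D_iv) = (305.475/50)/(2120/50) = 6.1095/42.4 = 0.1441

F = 0.144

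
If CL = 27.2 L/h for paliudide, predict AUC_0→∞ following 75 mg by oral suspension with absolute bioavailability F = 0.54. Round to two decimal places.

AUC = 1.49 mg/L·h

AUC_0→∞ = F × Dose / CL
        = 0.54 × 75 / 27.2 = 1.48897 mg/L·h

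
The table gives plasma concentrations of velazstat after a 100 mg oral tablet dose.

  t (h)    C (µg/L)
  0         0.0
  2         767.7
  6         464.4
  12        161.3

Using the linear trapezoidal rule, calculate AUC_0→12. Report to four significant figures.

AUC = 5109 µg/L·h

Trapezoidal AUC_0→12:
  [0→2]: (0.0+767.7)/2 × 2 = 767.7
  [2→6]: (767.7+464.4)/2 × 4 = 2464.2
  [6→12]: (464.4+161.3)/2 × 6 = 1877.1
  Sum = 5109.0 µg/L·h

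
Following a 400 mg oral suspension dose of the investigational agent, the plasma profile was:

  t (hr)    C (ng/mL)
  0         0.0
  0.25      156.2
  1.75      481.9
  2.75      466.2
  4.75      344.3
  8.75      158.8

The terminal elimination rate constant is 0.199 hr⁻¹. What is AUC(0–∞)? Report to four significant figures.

AUC = 3587 ng/mL·hr

Trapezoidal AUC_0→8.75:
  [0→0.25]: (0.0+156.2)/2 × 0.25 = 19.525
  [0.25→1.75]: (156.2+481.9)/2 × 1.5 = 478.575
  [1.75→2.75]: (481.9+466.2)/2 × 1 = 474.05
  [2.75→4.75]: (466.2+344.3)/2 × 2 = 810.5
  [4.75→8.75]: (344.3+158.8)/2 × 4 = 1006.2
  Sum = 2788.85 ng/mL·hr
Extrapolated tail: C_last / k_e = 158.8 / 0.199 = 797.990
AUC_0→∞ = 2788.85 + 797.990 = 3586.84 ng/mL·hr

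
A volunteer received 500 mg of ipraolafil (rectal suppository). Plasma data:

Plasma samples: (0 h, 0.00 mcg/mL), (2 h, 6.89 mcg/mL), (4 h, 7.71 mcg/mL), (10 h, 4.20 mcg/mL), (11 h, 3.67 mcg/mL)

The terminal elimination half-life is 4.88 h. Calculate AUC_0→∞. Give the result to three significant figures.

AUC = 87.0 mcg/mL·h

Trapezoidal AUC_0→11:
  [0→2]: (0.00+6.89)/2 × 2 = 6.89
  [2→4]: (6.89+7.71)/2 × 2 = 14.6
  [4→10]: (7.71+4.20)/2 × 6 = 35.73
  [10→11]: (4.20+3.67)/2 × 1 = 3.935
  Sum = 61.155 mcg/mL·h
k_e = ln2 / t½ = 0.693147 / 4.88 = 0.1420 h^-1
Extrapolated tail: C_last / k_e = 3.67 / 0.142 = 25.845
AUC_0→∞ = 61.155 + 25.845 = 87.0 mcg/mL·h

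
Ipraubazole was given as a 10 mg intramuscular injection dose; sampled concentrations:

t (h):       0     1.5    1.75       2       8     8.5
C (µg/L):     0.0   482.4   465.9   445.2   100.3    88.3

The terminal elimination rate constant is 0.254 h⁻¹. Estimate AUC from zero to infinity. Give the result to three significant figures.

Trapezoidal AUC_0→8.5:
  [0→1.5]: (0.0+482.4)/2 × 1.5 = 361.8
  [1.5→1.75]: (482.4+465.9)/2 × 0.25 = 118.5375
  [1.75→2]: (465.9+445.2)/2 × 0.25 = 113.8875
  [2→8]: (445.2+100.3)/2 × 6 = 1636.5
  [8→8.5]: (100.3+88.3)/2 × 0.5 = 47.15
  Sum = 2277.875 µg/L·h
Extrapolated tail: C_last / k_e = 88.3 / 0.254 = 347.638
AUC_0→∞ = 2277.875 + 347.638 = 2625.513 µg/L·h

AUC = 2630 µg/L·h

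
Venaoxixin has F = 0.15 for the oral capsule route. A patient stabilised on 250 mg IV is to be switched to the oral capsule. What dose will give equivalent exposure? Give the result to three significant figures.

D_oral = 1670 mg

For equal systemic exposure: F × D_ev = D_iv
D_ev = D_iv / F = 250 / 0.15 = 1666.67 mg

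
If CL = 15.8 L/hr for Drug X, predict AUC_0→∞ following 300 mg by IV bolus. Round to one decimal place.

AUC = 19.0 mg/L·hr

AUC_0→∞ = Dose_iv / CL
        = 300 / 15.8 = 18.9873 mg/L·hr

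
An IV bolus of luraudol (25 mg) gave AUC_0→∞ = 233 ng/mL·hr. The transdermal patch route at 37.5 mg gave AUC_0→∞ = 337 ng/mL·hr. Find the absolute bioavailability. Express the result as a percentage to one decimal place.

F = (AUC_ev / D_ev) / (AUC_iv / D_iv)
  = (337/37.5) / (233/25)
  = 8.98667 / 9.32 = 0.9642
  = 96.42%

F = 96.4%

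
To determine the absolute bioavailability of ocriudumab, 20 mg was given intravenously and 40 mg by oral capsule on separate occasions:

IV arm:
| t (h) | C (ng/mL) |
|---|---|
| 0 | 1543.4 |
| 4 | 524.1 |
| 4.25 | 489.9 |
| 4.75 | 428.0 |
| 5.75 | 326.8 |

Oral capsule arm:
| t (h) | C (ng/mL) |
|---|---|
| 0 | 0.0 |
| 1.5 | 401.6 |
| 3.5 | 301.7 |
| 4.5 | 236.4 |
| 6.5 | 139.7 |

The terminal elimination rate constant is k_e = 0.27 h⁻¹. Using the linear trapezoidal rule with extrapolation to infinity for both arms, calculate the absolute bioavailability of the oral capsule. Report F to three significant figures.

Trapezoidal AUC_0→5.75 (IV):
  [0→4]: (1543.4+524.1)/2 × 4 = 4135.0
  [4→4.25]: (524.1+489.9)/2 × 0.25 = 126.75
  [4.25→4.75]: (489.9+428.0)/2 × 0.5 = 229.475
  [4.75→5.75]: (428.0+326.8)/2 × 1 = 377.4
  Sum = 4868.625 ng/mL·h
IV tail: 326.8/0.27 = 1210.370; AUC_iv,0→∞ = 4868.625 + 1210.370 = 6078.995 ng/mL·h
Trapezoidal AUC_0→6.5 (oral capsule):
  [0→1.5]: (0.0+401.6)/2 × 1.5 = 301.2
  [1.5→3.5]: (401.6+301.7)/2 × 2 = 703.3
  [3.5→4.5]: (301.7+236.4)/2 × 1 = 269.05
  [4.5→6.5]: (236.4+139.7)/2 × 2 = 376.1
  Sum = 1649.65 ng/mL·h
oral capsule tail: 139.7/0.27 = 517.407; AUC_ev,0→∞ = 1649.65 + 517.407 = 2167.057 ng/mL·h
F = (AUC_ev/D_ev)/(AUC_iv/D_iv) = (2167.057/40)/(6078.995/20) = 54.176425/303.94975 = 0.1782

F = 0.178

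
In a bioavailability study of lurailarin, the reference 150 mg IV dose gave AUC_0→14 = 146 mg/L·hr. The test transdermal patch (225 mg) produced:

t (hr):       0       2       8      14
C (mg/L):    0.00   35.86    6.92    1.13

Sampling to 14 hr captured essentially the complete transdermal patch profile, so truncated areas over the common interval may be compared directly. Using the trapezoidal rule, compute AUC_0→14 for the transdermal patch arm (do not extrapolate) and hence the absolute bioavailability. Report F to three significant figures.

Trapezoidal AUC_0→14 (transdermal patch):
  [0→2]: (0.00+35.86)/2 × 2 = 35.86
  [2→8]: (35.86+6.92)/2 × 6 = 128.34
  [8→14]: (6.92+1.13)/2 × 6 = 24.15
  Sum = 188.35 mg/L·hr
F = (AUC_ev/D_ev)/(AUC_iv/D_iv) = (188.35/225)/(146/150) = 0.837111/0.973333 = 0.8600

F = 0.860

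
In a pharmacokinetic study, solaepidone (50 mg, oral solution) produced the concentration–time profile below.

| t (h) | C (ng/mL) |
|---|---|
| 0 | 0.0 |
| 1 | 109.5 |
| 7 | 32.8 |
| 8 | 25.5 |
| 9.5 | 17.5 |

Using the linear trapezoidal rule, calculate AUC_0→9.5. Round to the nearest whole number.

AUC = 543 ng/mL·h

Trapezoidal AUC_0→9.5:
  [0→1]: (0.0+109.5)/2 × 1 = 54.75
  [1→7]: (109.5+32.8)/2 × 6 = 426.9
  [7→8]: (32.8+25.5)/2 × 1 = 29.15
  [8→9.5]: (25.5+17.5)/2 × 1.5 = 32.25
  Sum = 543.05 ng/mL·h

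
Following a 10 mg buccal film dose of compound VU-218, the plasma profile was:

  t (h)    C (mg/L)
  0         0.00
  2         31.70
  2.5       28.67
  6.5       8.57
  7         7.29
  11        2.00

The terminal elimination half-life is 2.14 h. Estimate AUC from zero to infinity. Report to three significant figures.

Trapezoidal AUC_0→11:
  [0→2]: (0.00+31.70)/2 × 2 = 31.7
  [2→2.5]: (31.70+28.67)/2 × 0.5 = 15.0925
  [2.5→6.5]: (28.67+8.57)/2 × 4 = 74.48
  [6.5→7]: (8.57+7.29)/2 × 0.5 = 3.965
  [7→11]: (7.29+2.00)/2 × 4 = 18.58
  Sum = 143.8175 mg/L·h
k_e = ln2 / t½ = 0.693147 / 2.14 = 0.3239 h^-1
Extrapolated tail: C_last / k_e = 2.00 / 0.3239 = 6.175
AUC_0→∞ = 143.8175 + 6.175 = 149.9925 mg/L·h

AUC = 150 mg/L·h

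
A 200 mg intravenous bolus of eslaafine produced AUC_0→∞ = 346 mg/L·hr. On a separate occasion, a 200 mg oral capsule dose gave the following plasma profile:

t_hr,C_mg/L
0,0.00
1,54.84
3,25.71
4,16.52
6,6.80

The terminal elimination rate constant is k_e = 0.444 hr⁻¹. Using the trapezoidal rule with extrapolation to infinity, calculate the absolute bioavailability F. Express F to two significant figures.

F = 0.48

Trapezoidal AUC_0→6 (oral capsule):
  [0→1]: (0.00+54.84)/2 × 1 = 27.42
  [1→3]: (54.84+25.71)/2 × 2 = 80.55
  [3→4]: (25.71+16.52)/2 × 1 = 21.115
  [4→6]: (16.52+6.80)/2 × 2 = 23.32
  Sum = 152.405 mg/L·hr
Tail: C_last/k_e = 6.80/0.444 = 15.315
AUC_0→∞ (oral capsule) = 152.405 + 15.315 = 167.72 mg/L·hr
F = (AUC_ev/D_ev)/(AUC_iv/D_iv) = (167.72/200)/(346/200) = 0.8386/1.73 = 0.4847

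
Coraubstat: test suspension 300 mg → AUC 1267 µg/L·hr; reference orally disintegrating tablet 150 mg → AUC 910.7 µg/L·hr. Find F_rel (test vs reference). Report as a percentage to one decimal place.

F_rel = 69.6%

F_rel = (AUC_test/D_test) / (AUC_ref/D_ref)
      = (1267/300) / (910.7/150)
      = 4.22333 / 6.07133 = 0.6956 = 69.56%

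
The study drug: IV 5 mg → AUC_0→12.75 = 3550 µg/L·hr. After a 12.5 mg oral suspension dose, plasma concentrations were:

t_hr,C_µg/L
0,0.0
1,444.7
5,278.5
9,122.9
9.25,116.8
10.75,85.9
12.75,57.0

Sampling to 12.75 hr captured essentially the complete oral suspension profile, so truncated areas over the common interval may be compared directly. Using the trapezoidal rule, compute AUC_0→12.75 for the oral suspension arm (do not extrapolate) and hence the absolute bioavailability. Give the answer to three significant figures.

F = 0.315

Trapezoidal AUC_0→12.75 (oral suspension):
  [0→1]: (0.0+444.7)/2 × 1 = 222.35
  [1→5]: (444.7+278.5)/2 × 4 = 1446.4
  [5→9]: (278.5+122.9)/2 × 4 = 802.8
  [9→9.25]: (122.9+116.8)/2 × 0.25 = 29.9625
  [9.25→10.75]: (116.8+85.9)/2 × 1.5 = 152.025
  [10.75→12.75]: (85.9+57.0)/2 × 2 = 142.9
  Sum = 2796.4375 µg/L·hr
F = (AUC_ev/D_ev)/(AUC_iv/D_iv) = (2796.4375/12.5)/(3550/5) = 223.715/710 = 0.3151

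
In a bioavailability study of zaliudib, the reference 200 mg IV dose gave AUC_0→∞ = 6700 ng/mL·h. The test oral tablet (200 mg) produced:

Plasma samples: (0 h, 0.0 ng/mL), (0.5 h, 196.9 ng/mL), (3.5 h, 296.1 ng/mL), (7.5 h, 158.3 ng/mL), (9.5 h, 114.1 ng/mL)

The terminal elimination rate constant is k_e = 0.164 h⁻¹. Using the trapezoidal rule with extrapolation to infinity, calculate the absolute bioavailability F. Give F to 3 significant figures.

Trapezoidal AUC_0→9.5 (oral tablet):
  [0→0.5]: (0.0+196.9)/2 × 0.5 = 49.225
  [0.5→3.5]: (196.9+296.1)/2 × 3 = 739.5
  [3.5→7.5]: (296.1+158.3)/2 × 4 = 908.8
  [7.5→9.5]: (158.3+114.1)/2 × 2 = 272.4
  Sum = 1969.925 ng/mL·h
Tail: C_last/k_e = 114.1/0.164 = 695.732
AUC_0→∞ (oral tablet) = 1969.925 + 695.732 = 2665.657 ng/mL·h
F = (AUC_ev/D_ev)/(AUC_iv/D_iv) = (2665.657/200)/(6700/200) = 13.328285/33.5 = 0.3979

F = 0.398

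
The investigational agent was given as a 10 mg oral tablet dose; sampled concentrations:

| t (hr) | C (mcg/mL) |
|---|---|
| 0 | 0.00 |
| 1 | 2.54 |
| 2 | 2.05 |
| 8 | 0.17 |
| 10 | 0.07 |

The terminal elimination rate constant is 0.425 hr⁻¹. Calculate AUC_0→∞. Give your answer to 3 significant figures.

Trapezoidal AUC_0→10:
  [0→1]: (0.00+2.54)/2 × 1 = 1.27
  [1→2]: (2.54+2.05)/2 × 1 = 2.295
  [2→8]: (2.05+0.17)/2 × 6 = 6.66
  [8→10]: (0.17+0.07)/2 × 2 = 0.24
  Sum = 10.465 mcg/mL·hr
Extrapolated tail: C_last / k_e = 0.07 / 0.425 = 0.165
AUC_0→∞ = 10.465 + 0.165 = 10.63 mcg/mL·hr

AUC = 10.6 mcg/mL·hr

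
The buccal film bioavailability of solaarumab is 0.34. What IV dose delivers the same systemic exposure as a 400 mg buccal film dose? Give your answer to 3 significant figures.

D_iv = 136 mg

Systemic exposure from an extravascular dose = F × D_ev, so the equivalent IV dose is F × D_ev.
D_iv = F × D_ev = 0.34 × 400 = 136 mg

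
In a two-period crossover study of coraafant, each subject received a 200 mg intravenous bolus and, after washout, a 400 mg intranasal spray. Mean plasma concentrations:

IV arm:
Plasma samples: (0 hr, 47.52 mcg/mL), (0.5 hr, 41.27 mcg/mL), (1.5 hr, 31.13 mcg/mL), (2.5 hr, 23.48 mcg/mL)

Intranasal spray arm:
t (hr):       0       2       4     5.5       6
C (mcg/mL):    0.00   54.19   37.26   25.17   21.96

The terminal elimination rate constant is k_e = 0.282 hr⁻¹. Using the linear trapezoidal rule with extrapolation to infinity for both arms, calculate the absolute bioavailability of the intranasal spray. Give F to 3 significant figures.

F = 0.835

Trapezoidal AUC_0→2.5 (IV):
  [0→0.5]: (47.52+41.27)/2 × 0.5 = 22.1975
  [0.5→1.5]: (41.27+31.13)/2 × 1 = 36.2
  [1.5→2.5]: (31.13+23.48)/2 × 1 = 27.305
  Sum = 85.7025 mcg/mL·hr
IV tail: 23.48/0.282 = 83.262; AUC_iv,0→∞ = 85.7025 + 83.262 = 168.9645 mcg/mL·hr
Trapezoidal AUC_0→6 (intranasal spray):
  [0→2]: (0.00+54.19)/2 × 2 = 54.19
  [2→4]: (54.19+37.26)/2 × 2 = 91.45
  [4→5.5]: (37.26+25.17)/2 × 1.5 = 46.8225
  [5.5→6]: (25.17+21.96)/2 × 0.5 = 11.7825
  Sum = 204.245 mcg/mL·hr
intranasal spray tail: 21.96/0.282 = 77.872; AUC_ev,0→∞ = 204.245 + 77.872 = 282.117 mcg/mL·hr
F = (AUC_ev/D_ev)/(AUC_iv/D_iv) = (282.117/400)/(168.9645/200) = 0.7052925/0.8448225 = 0.8348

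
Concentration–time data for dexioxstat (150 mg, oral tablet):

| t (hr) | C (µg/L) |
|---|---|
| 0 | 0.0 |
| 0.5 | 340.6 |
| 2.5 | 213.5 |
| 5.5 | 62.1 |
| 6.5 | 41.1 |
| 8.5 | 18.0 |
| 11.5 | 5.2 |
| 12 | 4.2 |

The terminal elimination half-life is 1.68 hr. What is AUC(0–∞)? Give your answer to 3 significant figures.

AUC = 1210 µg/L·hr

Trapezoidal AUC_0→12:
  [0→0.5]: (0.0+340.6)/2 × 0.5 = 85.15
  [0.5→2.5]: (340.6+213.5)/2 × 2 = 554.1
  [2.5→5.5]: (213.5+62.1)/2 × 3 = 413.4
  [5.5→6.5]: (62.1+41.1)/2 × 1 = 51.6
  [6.5→8.5]: (41.1+18.0)/2 × 2 = 59.1
  [8.5→11.5]: (18.0+5.2)/2 × 3 = 34.8
  [11.5→12]: (5.2+4.2)/2 × 0.5 = 2.35
  Sum = 1200.5 µg/L·hr
k_e = ln2 / t½ = 0.693147 / 1.68 = 0.4126 hr^-1
Extrapolated tail: C_last / k_e = 4.2 / 0.4126 = 10.179
AUC_0→∞ = 1200.5 + 10.179 = 1210.679 µg/L·hr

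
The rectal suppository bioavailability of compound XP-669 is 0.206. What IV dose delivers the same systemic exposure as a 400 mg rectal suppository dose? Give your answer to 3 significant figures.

Systemic exposure from an extravascular dose = F × D_ev, so the equivalent IV dose is F × D_ev.
D_iv = F × D_ev = 0.206 × 400 = 82.4 mg

D_iv = 82.4 mg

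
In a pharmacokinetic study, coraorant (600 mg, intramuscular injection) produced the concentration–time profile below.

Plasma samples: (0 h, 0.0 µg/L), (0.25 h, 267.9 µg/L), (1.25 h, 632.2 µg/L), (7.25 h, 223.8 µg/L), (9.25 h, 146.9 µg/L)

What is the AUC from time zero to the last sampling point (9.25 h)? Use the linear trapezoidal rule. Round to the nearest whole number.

Trapezoidal AUC_0→9.25:
  [0→0.25]: (0.0+267.9)/2 × 0.25 = 33.4875
  [0.25→1.25]: (267.9+632.2)/2 × 1 = 450.05
  [1.25→7.25]: (632.2+223.8)/2 × 6 = 2568.0
  [7.25→9.25]: (223.8+146.9)/2 × 2 = 370.7
  Sum = 3422.2375 µg/L·h

AUC = 3422 µg/L·h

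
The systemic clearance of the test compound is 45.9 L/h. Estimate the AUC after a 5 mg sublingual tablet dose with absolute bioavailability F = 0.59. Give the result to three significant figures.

AUC = 0.0643 mg/L·h

AUC_0→∞ = F × Dose / CL
        = 0.59 × 5 / 45.9 = 0.0642702 mg/L·h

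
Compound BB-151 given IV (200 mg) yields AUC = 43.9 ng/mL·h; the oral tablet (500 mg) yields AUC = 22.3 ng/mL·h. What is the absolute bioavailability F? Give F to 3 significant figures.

F = (AUC_ev / D_ev) / (AUC_iv / D_iv)
  = (22.3/500) / (43.9/200)
  = 0.0446 / 0.2195 = 0.2032

F = 0.203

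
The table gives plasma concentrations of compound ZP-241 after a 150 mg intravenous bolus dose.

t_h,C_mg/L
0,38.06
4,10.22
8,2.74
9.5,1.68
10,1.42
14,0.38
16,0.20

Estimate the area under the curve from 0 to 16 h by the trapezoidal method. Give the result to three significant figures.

Trapezoidal AUC_0→16:
  [0→4]: (38.06+10.22)/2 × 4 = 96.56
  [4→8]: (10.22+2.74)/2 × 4 = 25.92
  [8→9.5]: (2.74+1.68)/2 × 1.5 = 3.315
  [9.5→10]: (1.68+1.42)/2 × 0.5 = 0.775
  [10→14]: (1.42+0.38)/2 × 4 = 3.6
  [14→16]: (0.38+0.20)/2 × 2 = 0.58
  Sum = 130.75 mg/L·h

AUC = 131 mg/L·h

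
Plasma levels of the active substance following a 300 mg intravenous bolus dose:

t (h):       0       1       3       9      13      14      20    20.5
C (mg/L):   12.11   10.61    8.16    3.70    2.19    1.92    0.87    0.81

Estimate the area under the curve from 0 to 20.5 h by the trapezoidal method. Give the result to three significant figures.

AUC = 88.3 mg/L·h

Trapezoidal AUC_0→20.5:
  [0→1]: (12.11+10.61)/2 × 1 = 11.36
  [1→3]: (10.61+8.16)/2 × 2 = 18.77
  [3→9]: (8.16+3.70)/2 × 6 = 35.58
  [9→13]: (3.70+2.19)/2 × 4 = 11.78
  [13→14]: (2.19+1.92)/2 × 1 = 2.055
  [14→20]: (1.92+0.87)/2 × 6 = 8.37
  [20→20.5]: (0.87+0.81)/2 × 0.5 = 0.42
  Sum = 88.335 mg/L·h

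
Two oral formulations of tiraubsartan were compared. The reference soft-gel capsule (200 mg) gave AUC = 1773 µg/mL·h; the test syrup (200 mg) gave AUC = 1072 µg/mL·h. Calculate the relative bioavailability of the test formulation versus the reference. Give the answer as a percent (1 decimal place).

F_rel = 60.5%

F_rel = (AUC_test/D_test) / (AUC_ref/D_ref)
      = (1072/200) / (1773/200)
      = 5.36 / 8.865 = 0.6046 = 60.46%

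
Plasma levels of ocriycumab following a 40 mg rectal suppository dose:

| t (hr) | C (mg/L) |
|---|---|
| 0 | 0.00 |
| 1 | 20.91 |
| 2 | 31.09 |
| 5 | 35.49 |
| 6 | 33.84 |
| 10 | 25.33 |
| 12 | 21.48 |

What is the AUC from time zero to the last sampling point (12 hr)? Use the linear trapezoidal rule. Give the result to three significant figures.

AUC = 336 mg/L·hr

Trapezoidal AUC_0→12:
  [0→1]: (0.00+20.91)/2 × 1 = 10.455
  [1→2]: (20.91+31.09)/2 × 1 = 26.0
  [2→5]: (31.09+35.49)/2 × 3 = 99.87
  [5→6]: (35.49+33.84)/2 × 1 = 34.665
  [6→10]: (33.84+25.33)/2 × 4 = 118.34
  [10→12]: (25.33+21.48)/2 × 2 = 46.81
  Sum = 336.14 mg/L·hr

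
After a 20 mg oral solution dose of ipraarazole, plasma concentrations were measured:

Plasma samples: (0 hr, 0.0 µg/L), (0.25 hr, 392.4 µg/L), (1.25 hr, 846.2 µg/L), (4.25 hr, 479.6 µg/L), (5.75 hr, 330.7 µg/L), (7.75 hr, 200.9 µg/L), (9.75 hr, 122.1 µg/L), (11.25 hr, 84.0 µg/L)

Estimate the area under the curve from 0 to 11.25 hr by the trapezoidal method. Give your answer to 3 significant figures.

AUC = 4270 µg/L·hr

Trapezoidal AUC_0→11.25:
  [0→0.25]: (0.0+392.4)/2 × 0.25 = 49.05
  [0.25→1.25]: (392.4+846.2)/2 × 1 = 619.3
  [1.25→4.25]: (846.2+479.6)/2 × 3 = 1988.7
  [4.25→5.75]: (479.6+330.7)/2 × 1.5 = 607.725
  [5.75→7.75]: (330.7+200.9)/2 × 2 = 531.6
  [7.75→9.75]: (200.9+122.1)/2 × 2 = 323.0
  [9.75→11.25]: (122.1+84.0)/2 × 1.5 = 154.575
  Sum = 4273.95 µg/L·hr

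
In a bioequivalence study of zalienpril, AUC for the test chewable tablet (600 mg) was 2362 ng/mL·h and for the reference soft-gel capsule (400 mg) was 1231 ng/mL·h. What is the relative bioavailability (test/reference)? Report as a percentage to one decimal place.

F_rel = (AUC_test/D_test) / (AUC_ref/D_ref)
      = (2362/600) / (1231/400)
      = 3.93667 / 3.0775 = 1.2792 = 127.92%

F_rel = 127.9%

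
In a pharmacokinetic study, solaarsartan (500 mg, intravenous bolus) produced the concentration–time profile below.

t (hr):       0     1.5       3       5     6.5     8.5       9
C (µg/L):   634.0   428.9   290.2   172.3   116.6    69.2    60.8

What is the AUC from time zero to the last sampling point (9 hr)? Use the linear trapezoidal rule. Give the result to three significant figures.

Trapezoidal AUC_0→9:
  [0→1.5]: (634.0+428.9)/2 × 1.5 = 797.175
  [1.5→3]: (428.9+290.2)/2 × 1.5 = 539.325
  [3→5]: (290.2+172.3)/2 × 2 = 462.5
  [5→6.5]: (172.3+116.6)/2 × 1.5 = 216.675
  [6.5→8.5]: (116.6+69.2)/2 × 2 = 185.8
  [8.5→9]: (69.2+60.8)/2 × 0.5 = 32.5
  Sum = 2233.975 µg/L·hr

AUC = 2230 µg/L·hr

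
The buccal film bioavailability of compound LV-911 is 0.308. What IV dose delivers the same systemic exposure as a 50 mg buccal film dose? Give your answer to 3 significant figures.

D_iv = 15.4 mg

Systemic exposure from an extravascular dose = F × D_ev, so the equivalent IV dose is F × D_ev.
D_iv = F × D_ev = 0.308 × 50 = 15.4 mg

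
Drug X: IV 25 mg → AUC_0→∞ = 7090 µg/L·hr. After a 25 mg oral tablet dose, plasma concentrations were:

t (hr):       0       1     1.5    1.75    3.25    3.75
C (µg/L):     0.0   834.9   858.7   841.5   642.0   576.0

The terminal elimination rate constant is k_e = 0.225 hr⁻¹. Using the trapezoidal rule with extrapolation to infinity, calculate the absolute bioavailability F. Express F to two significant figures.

Trapezoidal AUC_0→3.75 (oral tablet):
  [0→1]: (0.0+834.9)/2 × 1 = 417.45
  [1→1.5]: (834.9+858.7)/2 × 0.5 = 423.4
  [1.5→1.75]: (858.7+841.5)/2 × 0.25 = 212.525
  [1.75→3.25]: (841.5+642.0)/2 × 1.5 = 1112.625
  [3.25→3.75]: (642.0+576.0)/2 × 0.5 = 304.5
  Sum = 2470.5 µg/L·hr
Tail: C_last/k_e = 576.0/0.225 = 2560.000
AUC_0→∞ (oral tablet) = 2470.5 + 2560.000 = 5030.5 µg/L·hr
F = (AUC_ev/D_ev)/(AUC_iv/D_iv) = (5030.5/25)/(7090/25) = 201.22/283.6 = 0.7095

F = 0.71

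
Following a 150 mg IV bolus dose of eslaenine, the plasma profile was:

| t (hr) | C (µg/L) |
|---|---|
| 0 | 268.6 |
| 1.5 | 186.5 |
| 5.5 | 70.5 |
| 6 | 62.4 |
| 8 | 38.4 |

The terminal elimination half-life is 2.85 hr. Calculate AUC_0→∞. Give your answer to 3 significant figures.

Trapezoidal AUC_0→8:
  [0→1.5]: (268.6+186.5)/2 × 1.5 = 341.325
  [1.5→5.5]: (186.5+70.5)/2 × 4 = 514.0
  [5.5→6]: (70.5+62.4)/2 × 0.5 = 33.225
  [6→8]: (62.4+38.4)/2 × 2 = 100.8
  Sum = 989.35 µg/L·hr
k_e = ln2 / t½ = 0.693147 / 2.85 = 0.2432 hr^-1
Extrapolated tail: C_last / k_e = 38.4 / 0.2432 = 157.895
AUC_0→∞ = 989.35 + 157.895 = 1147.245 µg/L·hr

AUC = 1150 µg/L·hr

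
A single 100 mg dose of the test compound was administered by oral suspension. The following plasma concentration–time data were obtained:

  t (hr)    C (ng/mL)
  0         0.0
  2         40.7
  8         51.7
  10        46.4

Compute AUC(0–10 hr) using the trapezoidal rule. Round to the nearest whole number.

AUC = 416 ng/mL·hr

Trapezoidal AUC_0→10:
  [0→2]: (0.0+40.7)/2 × 2 = 40.7
  [2→8]: (40.7+51.7)/2 × 6 = 277.2
  [8→10]: (51.7+46.4)/2 × 2 = 98.1
  Sum = 416.0 ng/mL·hr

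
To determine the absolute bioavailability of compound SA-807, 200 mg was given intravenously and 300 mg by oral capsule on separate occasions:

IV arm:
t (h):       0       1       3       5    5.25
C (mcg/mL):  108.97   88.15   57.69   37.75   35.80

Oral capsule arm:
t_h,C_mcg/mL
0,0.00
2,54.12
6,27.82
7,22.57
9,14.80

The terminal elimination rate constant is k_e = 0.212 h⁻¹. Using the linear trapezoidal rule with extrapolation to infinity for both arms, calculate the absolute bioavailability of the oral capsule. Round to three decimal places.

F = 0.451

Trapezoidal AUC_0→5.25 (IV):
  [0→1]: (108.97+88.15)/2 × 1 = 98.56
  [1→3]: (88.15+57.69)/2 × 2 = 145.84
  [3→5]: (57.69+37.75)/2 × 2 = 95.44
  [5→5.25]: (37.75+35.80)/2 × 0.25 = 9.19375
  Sum = 349.03375 mcg/mL·h
IV tail: 35.80/0.212 = 168.868; AUC_iv,0→∞ = 349.03375 + 168.868 = 517.90175 mcg/mL·h
Trapezoidal AUC_0→9 (oral capsule):
  [0→2]: (0.00+54.12)/2 × 2 = 54.12
  [2→6]: (54.12+27.82)/2 × 4 = 163.88
  [6→7]: (27.82+22.57)/2 × 1 = 25.195
  [7→9]: (22.57+14.80)/2 × 2 = 37.37
  Sum = 280.565 mcg/mL·h
oral capsule tail: 14.80/0.212 = 69.811; AUC_ev,0→∞ = 280.565 + 69.811 = 350.376 mcg/mL·h
F = (AUC_ev/D_ev)/(AUC_iv/D_iv) = (350.376/300)/(517.90175/200) = 1.16792/2.58951 = 0.4510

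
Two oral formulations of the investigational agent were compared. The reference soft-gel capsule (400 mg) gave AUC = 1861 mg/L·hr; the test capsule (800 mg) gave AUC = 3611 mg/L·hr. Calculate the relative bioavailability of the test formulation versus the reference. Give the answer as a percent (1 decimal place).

F_rel = 97.0%

F_rel = (AUC_test/D_test) / (AUC_ref/D_ref)
      = (3611/800) / (1861/400)
      = 4.51375 / 4.6525 = 0.9702 = 97.02%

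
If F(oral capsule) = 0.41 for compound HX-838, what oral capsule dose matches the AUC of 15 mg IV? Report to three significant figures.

D_oral = 36.6 mg

For equal systemic exposure: F × D_ev = D_iv
D_ev = D_iv / F = 15 / 0.41 = 36.5854 mg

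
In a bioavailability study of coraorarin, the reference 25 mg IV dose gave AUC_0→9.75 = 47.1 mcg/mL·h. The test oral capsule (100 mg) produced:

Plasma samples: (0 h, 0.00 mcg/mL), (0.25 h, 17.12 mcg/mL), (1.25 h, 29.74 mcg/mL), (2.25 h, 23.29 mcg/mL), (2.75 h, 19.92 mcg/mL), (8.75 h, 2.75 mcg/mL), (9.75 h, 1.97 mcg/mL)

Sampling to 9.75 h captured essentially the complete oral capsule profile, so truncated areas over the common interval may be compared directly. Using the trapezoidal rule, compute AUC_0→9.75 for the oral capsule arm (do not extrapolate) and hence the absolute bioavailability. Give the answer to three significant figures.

F = 0.707

Trapezoidal AUC_0→9.75 (oral capsule):
  [0→0.25]: (0.00+17.12)/2 × 0.25 = 2.14
  [0.25→1.25]: (17.12+29.74)/2 × 1 = 23.43
  [1.25→2.25]: (29.74+23.29)/2 × 1 = 26.515
  [2.25→2.75]: (23.29+19.92)/2 × 0.5 = 10.8025
  [2.75→8.75]: (19.92+2.75)/2 × 6 = 68.01
  [8.75→9.75]: (2.75+1.97)/2 × 1 = 2.36
  Sum = 133.2575 mcg/mL·h
F = (AUC_ev/D_ev)/(AUC_iv/D_iv) = (133.2575/100)/(47.1/25) = 1.332575/1.884 = 0.7073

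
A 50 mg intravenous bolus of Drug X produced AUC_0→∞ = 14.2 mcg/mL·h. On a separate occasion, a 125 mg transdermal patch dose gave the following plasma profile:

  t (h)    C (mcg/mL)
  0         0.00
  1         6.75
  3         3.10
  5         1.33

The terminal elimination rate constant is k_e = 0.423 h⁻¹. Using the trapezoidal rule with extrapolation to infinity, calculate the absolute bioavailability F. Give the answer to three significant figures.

Trapezoidal AUC_0→5 (transdermal patch):
  [0→1]: (0.00+6.75)/2 × 1 = 3.375
  [1→3]: (6.75+3.10)/2 × 2 = 9.85
  [3→5]: (3.10+1.33)/2 × 2 = 4.43
  Sum = 17.655 mcg/mL·h
Tail: C_last/k_e = 1.33/0.423 = 3.144
AUC_0→∞ (transdermal patch) = 17.655 + 3.144 = 20.799 mcg/mL·h
F = (AUC_ev/D_ev)/(AUC_iv/D_iv) = (20.799/125)/(14.2/50) = 0.166392/0.284 = 0.5859

F = 0.586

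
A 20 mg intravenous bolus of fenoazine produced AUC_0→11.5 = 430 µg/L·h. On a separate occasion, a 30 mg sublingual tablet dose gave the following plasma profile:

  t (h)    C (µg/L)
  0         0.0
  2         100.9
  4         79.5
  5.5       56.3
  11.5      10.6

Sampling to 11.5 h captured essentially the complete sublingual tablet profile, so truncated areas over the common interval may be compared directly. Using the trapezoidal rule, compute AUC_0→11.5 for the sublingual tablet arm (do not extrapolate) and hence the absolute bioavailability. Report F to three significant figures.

F = 0.905

Trapezoidal AUC_0→11.5 (sublingual tablet):
  [0→2]: (0.0+100.9)/2 × 2 = 100.9
  [2→4]: (100.9+79.5)/2 × 2 = 180.4
  [4→5.5]: (79.5+56.3)/2 × 1.5 = 101.85
  [5.5→11.5]: (56.3+10.6)/2 × 6 = 200.7
  Sum = 583.85 µg/L·h
F = (AUC_ev/D_ev)/(AUC_iv/D_iv) = (583.85/30)/(430/20) = 19.4617/21.5 = 0.9052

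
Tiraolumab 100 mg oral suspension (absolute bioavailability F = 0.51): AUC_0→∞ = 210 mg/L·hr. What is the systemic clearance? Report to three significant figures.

CL = F × Dose / AUC_0→∞
   = 0.51 × 100 / 210 = 0.242857 L/hr

CL = 0.243 L/hr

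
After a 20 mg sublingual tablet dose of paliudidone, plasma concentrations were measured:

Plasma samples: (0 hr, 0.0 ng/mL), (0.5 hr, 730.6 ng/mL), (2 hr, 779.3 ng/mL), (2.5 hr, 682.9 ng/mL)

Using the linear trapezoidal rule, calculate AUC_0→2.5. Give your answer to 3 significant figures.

AUC = 1680 ng/mL·hr

Trapezoidal AUC_0→2.5:
  [0→0.5]: (0.0+730.6)/2 × 0.5 = 182.65
  [0.5→2]: (730.6+779.3)/2 × 1.5 = 1132.425
  [2→2.5]: (779.3+682.9)/2 × 0.5 = 365.55
  Sum = 1680.625 ng/mL·hr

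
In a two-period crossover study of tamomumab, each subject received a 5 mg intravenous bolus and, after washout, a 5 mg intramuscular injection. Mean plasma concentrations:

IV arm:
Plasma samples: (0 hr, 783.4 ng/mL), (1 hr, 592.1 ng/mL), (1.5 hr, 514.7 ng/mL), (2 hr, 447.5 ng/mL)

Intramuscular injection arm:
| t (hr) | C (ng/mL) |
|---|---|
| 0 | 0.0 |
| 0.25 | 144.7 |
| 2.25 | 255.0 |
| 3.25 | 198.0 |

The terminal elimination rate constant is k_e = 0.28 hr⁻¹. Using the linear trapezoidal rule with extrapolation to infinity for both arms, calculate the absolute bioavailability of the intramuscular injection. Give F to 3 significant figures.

Trapezoidal AUC_0→2 (IV):
  [0→1]: (783.4+592.1)/2 × 1 = 687.75
  [1→1.5]: (592.1+514.7)/2 × 0.5 = 276.7
  [1.5→2]: (514.7+447.5)/2 × 0.5 = 240.55
  Sum = 1205.0 ng/mL·hr
IV tail: 447.5/0.28 = 1598.214; AUC_iv,0→∞ = 1205.0 + 1598.214 = 2803.214 ng/mL·hr
Trapezoidal AUC_0→3.25 (intramuscular injection):
  [0→0.25]: (0.0+144.7)/2 × 0.25 = 18.0875
  [0.25→2.25]: (144.7+255.0)/2 × 2 = 399.7
  [2.25→3.25]: (255.0+198.0)/2 × 1 = 226.5
  Sum = 644.2875 ng/mL·hr
intramuscular injection tail: 198.0/0.28 = 707.143; AUC_ev,0→∞ = 644.2875 + 707.143 = 1351.4305 ng/mL·hr
F = (AUC_ev/D_ev)/(AUC_iv/D_iv) = (1351.4305/5)/(2803.214/5) = 270.2861/560.6428 = 0.4821

F = 0.482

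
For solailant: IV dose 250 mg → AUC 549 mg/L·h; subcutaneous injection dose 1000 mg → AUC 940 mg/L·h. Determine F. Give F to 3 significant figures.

F = (AUC_ev / D_ev) / (AUC_iv / D_iv)
  = (940/1000) / (549/250)
  = 0.94 / 2.196 = 0.4281

F = 0.428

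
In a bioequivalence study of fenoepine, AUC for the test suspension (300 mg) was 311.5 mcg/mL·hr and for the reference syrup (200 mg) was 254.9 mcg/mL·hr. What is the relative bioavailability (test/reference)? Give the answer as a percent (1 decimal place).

F_rel = (AUC_test/D_test) / (AUC_ref/D_ref)
      = (311.5/300) / (254.9/200)
      = 1.03833 / 1.2745 = 0.8147 = 81.47%

F_rel = 81.5%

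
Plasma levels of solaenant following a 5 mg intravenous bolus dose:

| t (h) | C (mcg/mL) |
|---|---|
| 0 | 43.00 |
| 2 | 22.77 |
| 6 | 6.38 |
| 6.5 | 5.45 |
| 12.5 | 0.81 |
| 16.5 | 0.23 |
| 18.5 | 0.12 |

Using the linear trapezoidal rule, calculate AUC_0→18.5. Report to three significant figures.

AUC = 148 mcg/mL·h

Trapezoidal AUC_0→18.5:
  [0→2]: (43.00+22.77)/2 × 2 = 65.77
  [2→6]: (22.77+6.38)/2 × 4 = 58.3
  [6→6.5]: (6.38+5.45)/2 × 0.5 = 2.9575
  [6.5→12.5]: (5.45+0.81)/2 × 6 = 18.78
  [12.5→16.5]: (0.81+0.23)/2 × 4 = 2.08
  [16.5→18.5]: (0.23+0.12)/2 × 2 = 0.35
  Sum = 148.2375 mcg/mL·h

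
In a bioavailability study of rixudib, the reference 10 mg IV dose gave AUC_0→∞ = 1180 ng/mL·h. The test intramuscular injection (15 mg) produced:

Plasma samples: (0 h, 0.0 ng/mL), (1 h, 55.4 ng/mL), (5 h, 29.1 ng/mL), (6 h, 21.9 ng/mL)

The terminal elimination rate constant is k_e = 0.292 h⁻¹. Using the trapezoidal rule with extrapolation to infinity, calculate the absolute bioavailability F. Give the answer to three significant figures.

F = 0.168

Trapezoidal AUC_0→6 (intramuscular injection):
  [0→1]: (0.0+55.4)/2 × 1 = 27.7
  [1→5]: (55.4+29.1)/2 × 4 = 169.0
  [5→6]: (29.1+21.9)/2 × 1 = 25.5
  Sum = 222.2 ng/mL·h
Tail: C_last/k_e = 21.9/0.292 = 75.000
AUC_0→∞ (intramuscular injection) = 222.2 + 75.000 = 297.2 ng/mL·h
F = (AUC_ev/D_ev)/(AUC_iv/D_iv) = (297.2/15)/(1180/10) = 19.8133/118 = 0.1679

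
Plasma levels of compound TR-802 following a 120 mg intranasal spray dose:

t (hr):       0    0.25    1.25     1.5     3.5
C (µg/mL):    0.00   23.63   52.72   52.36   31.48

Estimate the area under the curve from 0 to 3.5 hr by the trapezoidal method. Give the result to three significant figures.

Trapezoidal AUC_0→3.5:
  [0→0.25]: (0.00+23.63)/2 × 0.25 = 2.95375
  [0.25→1.25]: (23.63+52.72)/2 × 1 = 38.175
  [1.25→1.5]: (52.72+52.36)/2 × 0.25 = 13.135
  [1.5→3.5]: (52.36+31.48)/2 × 2 = 83.84
  Sum = 138.10375 µg/mL·hr

AUC = 138 µg/mL·hr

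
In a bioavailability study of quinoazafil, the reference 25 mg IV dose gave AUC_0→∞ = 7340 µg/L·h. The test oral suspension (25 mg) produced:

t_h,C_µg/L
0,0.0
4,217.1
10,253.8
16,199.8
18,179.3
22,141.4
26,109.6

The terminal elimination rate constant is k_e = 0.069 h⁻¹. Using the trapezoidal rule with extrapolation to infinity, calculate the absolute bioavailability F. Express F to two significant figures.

Trapezoidal AUC_0→26 (oral suspension):
  [0→4]: (0.0+217.1)/2 × 4 = 434.2
  [4→10]: (217.1+253.8)/2 × 6 = 1412.7
  [10→16]: (253.8+199.8)/2 × 6 = 1360.8
  [16→18]: (199.8+179.3)/2 × 2 = 379.1
  [18→22]: (179.3+141.4)/2 × 4 = 641.4
  [22→26]: (141.4+109.6)/2 × 4 = 502.0
  Sum = 4730.2 µg/L·h
Tail: C_last/k_e = 109.6/0.069 = 1588.406
AUC_0→∞ (oral suspension) = 4730.2 + 1588.406 = 6318.606 µg/L·h
F = (AUC_ev/D_ev)/(AUC_iv/D_iv) = (6318.606/25)/(7340/25) = 252.74424/293.6 = 0.8608

F = 0.86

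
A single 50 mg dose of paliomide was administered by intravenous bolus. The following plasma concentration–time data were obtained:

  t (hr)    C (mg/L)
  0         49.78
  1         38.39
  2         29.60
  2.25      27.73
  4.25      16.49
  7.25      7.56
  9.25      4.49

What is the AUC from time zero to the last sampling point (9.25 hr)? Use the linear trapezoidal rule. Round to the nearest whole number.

AUC = 178 mg/L·hr

Trapezoidal AUC_0→9.25:
  [0→1]: (49.78+38.39)/2 × 1 = 44.085
  [1→2]: (38.39+29.60)/2 × 1 = 33.995
  [2→2.25]: (29.60+27.73)/2 × 0.25 = 7.16625
  [2.25→4.25]: (27.73+16.49)/2 × 2 = 44.22
  [4.25→7.25]: (16.49+7.56)/2 × 3 = 36.075
  [7.25→9.25]: (7.56+4.49)/2 × 2 = 12.05
  Sum = 177.59125 mg/L·hr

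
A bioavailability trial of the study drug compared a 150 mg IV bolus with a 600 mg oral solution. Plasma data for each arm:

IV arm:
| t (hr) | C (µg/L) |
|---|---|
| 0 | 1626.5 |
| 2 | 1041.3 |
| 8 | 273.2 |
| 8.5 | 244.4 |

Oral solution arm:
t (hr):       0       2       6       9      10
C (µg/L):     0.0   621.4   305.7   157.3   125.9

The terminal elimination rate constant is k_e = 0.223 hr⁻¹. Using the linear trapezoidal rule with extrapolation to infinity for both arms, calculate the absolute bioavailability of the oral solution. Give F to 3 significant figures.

F = 0.124

Trapezoidal AUC_0→8.5 (IV):
  [0→2]: (1626.5+1041.3)/2 × 2 = 2667.8
  [2→8]: (1041.3+273.2)/2 × 6 = 3943.5
  [8→8.5]: (273.2+244.4)/2 × 0.5 = 129.4
  Sum = 6740.7 µg/L·hr
IV tail: 244.4/0.223 = 1095.964; AUC_iv,0→∞ = 6740.7 + 1095.964 = 7836.664 µg/L·hr
Trapezoidal AUC_0→10 (oral solution):
  [0→2]: (0.0+621.4)/2 × 2 = 621.4
  [2→6]: (621.4+305.7)/2 × 4 = 1854.2
  [6→9]: (305.7+157.3)/2 × 3 = 694.5
  [9→10]: (157.3+125.9)/2 × 1 = 141.6
  Sum = 3311.7 µg/L·hr
oral solution tail: 125.9/0.223 = 564.574; AUC_ev,0→∞ = 3311.7 + 564.574 = 3876.274 µg/L·hr
F = (AUC_ev/D_ev)/(AUC_iv/D_iv) = (3876.274/600)/(7836.664/150) = 6.46046/52.2444 = 0.1237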